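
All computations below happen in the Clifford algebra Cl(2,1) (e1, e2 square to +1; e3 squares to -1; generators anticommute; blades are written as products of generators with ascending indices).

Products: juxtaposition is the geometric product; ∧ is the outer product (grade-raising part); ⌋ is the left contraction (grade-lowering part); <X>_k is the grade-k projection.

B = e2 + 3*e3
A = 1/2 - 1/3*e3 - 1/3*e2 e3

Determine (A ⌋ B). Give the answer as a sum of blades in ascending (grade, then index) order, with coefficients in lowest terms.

step 1: 1 + 1/2*e2 + 3/2*e3
Answer: 1 + 1/2*e2 + 3/2*e3


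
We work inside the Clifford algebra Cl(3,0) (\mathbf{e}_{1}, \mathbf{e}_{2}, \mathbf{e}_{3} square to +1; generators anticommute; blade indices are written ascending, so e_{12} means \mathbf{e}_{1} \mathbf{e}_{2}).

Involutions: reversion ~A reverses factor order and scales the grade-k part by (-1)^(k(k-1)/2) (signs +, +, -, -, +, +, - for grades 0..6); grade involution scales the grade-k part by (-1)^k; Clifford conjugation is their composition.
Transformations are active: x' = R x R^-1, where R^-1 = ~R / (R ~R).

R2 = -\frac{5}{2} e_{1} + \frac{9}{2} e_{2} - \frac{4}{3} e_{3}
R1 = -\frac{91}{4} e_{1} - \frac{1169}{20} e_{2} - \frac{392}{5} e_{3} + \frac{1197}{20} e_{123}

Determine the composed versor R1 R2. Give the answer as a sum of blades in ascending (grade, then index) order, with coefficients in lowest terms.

Distribute over the terms of R2 (each basis-blade product reordered to ascending indices, repeated generators contracted through their squares):
R1 (-\frac{5}{2} e_{1}) = \frac{455}{8} - \frac{1169}{8} e_{12} - 196 e_{13} - \frac{1197}{8} e_{23}
R1 (\frac{9}{2} e_{2}) = -\frac{10521}{40} - \frac{819}{8} e_{12} - \frac{10773}{40} e_{13} + \frac{1764}{5} e_{23}
R1 (-\frac{4}{3} e_{3}) = \frac{1568}{15} - \frac{399}{5} e_{12} + \frac{91}{3} e_{13} + \frac{1169}{15} e_{23}
Summing the partial products and collecting blades:
Answer: -\frac{6097}{60} - \frac{3283}{10} e_{12} - \frac{52199}{120} e_{13} + \frac{33733}{120} e_{23}


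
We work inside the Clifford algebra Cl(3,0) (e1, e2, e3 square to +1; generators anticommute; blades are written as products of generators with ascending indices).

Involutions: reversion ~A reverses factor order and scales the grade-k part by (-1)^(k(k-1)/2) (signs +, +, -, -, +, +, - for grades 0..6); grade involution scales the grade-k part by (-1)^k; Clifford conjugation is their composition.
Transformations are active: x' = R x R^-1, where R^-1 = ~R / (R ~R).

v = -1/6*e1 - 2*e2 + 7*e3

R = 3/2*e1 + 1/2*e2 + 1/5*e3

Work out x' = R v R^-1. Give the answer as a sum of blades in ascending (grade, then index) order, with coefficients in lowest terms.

~R = 3/2*e1 + 1/2*e2 + 1/5*e3, and R ~R = 127/50, so R^-1 = ~R / (127/50).
R v = 3/20 - 35/12*e1 e2 + 158/15*e1 e3 + 39/10*e2 e3
Answer: 131/381*e1 + 523/254*e2 - 886/127*e3


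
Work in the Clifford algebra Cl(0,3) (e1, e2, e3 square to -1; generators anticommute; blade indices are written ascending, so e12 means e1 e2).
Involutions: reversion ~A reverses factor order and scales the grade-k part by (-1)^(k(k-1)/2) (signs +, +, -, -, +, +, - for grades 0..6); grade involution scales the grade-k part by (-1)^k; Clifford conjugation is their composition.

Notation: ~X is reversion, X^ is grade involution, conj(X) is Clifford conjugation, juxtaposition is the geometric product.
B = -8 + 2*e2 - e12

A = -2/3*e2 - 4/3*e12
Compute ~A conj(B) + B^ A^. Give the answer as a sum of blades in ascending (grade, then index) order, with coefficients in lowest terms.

first term: -8/3 + 2*e1 + 16/3*e2 - 32/3*e12
second term: 10/3*e1 - 16/3*e2 + 32/3*e12
Answer: -8/3 + 16/3*e1


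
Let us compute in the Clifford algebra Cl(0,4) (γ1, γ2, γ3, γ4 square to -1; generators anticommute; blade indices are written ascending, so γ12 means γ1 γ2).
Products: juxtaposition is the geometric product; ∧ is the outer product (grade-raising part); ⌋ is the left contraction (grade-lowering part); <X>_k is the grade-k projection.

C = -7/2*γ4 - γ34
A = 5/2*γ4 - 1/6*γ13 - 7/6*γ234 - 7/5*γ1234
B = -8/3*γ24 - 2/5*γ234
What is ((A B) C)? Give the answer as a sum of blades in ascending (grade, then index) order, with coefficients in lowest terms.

step 1: 7/15 + 14/25*γ1 - 20/3*γ2 + 28/9*γ3 + 56/15*γ13 + γ23 + 1/15*γ124 - 4/9*γ1234
step 2: 133/90*γ4 - 19/90*γ12 + 133/75*γ14 + 73/3*γ24 - 511/45*γ34 - 73/45*γ123 - 1022/75*γ134 + 19/6*γ234
Answer: 133/90*γ4 - 19/90*γ12 + 133/75*γ14 + 73/3*γ24 - 511/45*γ34 - 73/45*γ123 - 1022/75*γ134 + 19/6*γ234


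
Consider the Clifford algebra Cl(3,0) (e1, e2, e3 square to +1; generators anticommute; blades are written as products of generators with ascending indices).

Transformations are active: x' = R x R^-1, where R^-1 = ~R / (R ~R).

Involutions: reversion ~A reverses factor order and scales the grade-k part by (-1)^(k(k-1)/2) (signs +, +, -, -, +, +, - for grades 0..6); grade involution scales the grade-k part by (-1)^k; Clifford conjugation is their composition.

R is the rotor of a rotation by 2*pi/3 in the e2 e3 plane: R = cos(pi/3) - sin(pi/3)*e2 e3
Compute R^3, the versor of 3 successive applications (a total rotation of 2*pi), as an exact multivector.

Half-angle bookkeeping: 3 applications in e2 e3 add up to rotor phase 3*pi/3 = pi, so R^3 = cos(pi) - sin(pi)*e2 e3.
cos(pi) = -1 and sin(pi) = 0, so R^3 = -1. The total rotation 2*pi is 1 full turn, so every vector returns to itself, yet the rotor is -1, on the OTHER sheet of the double cover (an odd number of 2*pi turns).
Answer: -1


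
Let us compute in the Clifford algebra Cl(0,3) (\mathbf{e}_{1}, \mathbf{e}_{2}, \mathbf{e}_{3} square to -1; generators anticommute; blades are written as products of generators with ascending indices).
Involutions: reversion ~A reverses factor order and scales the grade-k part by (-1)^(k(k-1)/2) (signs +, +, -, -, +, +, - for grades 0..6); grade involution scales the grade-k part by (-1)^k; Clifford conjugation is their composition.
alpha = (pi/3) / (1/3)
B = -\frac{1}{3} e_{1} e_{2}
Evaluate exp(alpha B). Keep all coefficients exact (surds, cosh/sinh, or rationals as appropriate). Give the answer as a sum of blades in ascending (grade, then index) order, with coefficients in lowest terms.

B^2 = (-\frac{1}{3})^2*(e_{1} e_{2})^2 = \frac{1}{9}*(-1) = -\frac{1}{9} (a basis 2-blade squares to minus the product of its generators' squares).
B^2 = -\frac{1}{9} — circular case — the even/odd split gives cos and sin: l = \frac{1}{3}, alpha*l = \frac{\pi}{3}, so exp(alpha B) = cos(\frac{\pi}{3}) + (sin(\frac{\pi}{3})/(\frac{1}{3}))*B = \frac{1}{2} + (\frac{3 \sqrt{3}}{2})*B.
Answer: \frac{1}{2} - \frac{\sqrt{3}}{2} e_{1} e_{2}


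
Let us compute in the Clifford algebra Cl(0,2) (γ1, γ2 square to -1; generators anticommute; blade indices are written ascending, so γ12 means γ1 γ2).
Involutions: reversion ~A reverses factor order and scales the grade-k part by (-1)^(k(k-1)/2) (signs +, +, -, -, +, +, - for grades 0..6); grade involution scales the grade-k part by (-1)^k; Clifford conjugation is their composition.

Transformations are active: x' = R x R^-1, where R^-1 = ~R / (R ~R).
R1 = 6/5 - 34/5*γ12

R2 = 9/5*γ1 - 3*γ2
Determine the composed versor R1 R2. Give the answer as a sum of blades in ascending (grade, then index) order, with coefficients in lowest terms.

Distribute over the terms of R1 (each basis-blade product reordered to ascending indices, repeated generators contracted through their squares):
(6/5) R2 = 54/25*γ1 - 18/5*γ2
(-34/5*γ12) R2 = -102/5*γ1 - 306/25*γ2
Summing the partial products and collecting blades:
Answer: -456/25*γ1 - 396/25*γ2


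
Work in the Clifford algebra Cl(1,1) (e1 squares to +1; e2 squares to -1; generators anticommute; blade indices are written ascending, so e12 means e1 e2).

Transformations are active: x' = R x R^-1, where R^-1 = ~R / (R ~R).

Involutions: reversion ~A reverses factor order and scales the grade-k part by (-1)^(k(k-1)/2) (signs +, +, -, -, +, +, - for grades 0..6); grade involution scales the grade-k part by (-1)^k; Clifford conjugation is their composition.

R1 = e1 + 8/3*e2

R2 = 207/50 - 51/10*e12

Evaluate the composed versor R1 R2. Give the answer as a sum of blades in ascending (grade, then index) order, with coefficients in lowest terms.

Distribute over the terms of R1 (each basis-blade product reordered to ascending indices, repeated generators contracted through their squares):
(e1) R2 = 207/50*e1 - 51/10*e2
(8/3*e2) R2 = -68/5*e1 + 276/25*e2
Summing the partial products and collecting blades:
Answer: -473/50*e1 + 297/50*e2


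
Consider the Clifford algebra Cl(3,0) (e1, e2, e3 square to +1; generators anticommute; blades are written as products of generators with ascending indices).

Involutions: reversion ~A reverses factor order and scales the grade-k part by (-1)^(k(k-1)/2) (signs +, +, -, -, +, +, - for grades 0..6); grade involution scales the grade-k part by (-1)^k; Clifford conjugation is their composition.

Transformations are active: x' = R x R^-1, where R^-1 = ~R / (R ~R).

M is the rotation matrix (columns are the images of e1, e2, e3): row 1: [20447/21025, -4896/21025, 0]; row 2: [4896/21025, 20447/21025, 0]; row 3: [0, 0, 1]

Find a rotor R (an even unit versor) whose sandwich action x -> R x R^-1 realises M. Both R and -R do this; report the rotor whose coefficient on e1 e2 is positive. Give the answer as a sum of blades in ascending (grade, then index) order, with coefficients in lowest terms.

Method: write R = a + b12*e1 e2 + b13*e1 e3 + b23*e2 e3 with a^2 + b12^2 + b13^2 + b23^2 = 1 (so R^-1 = ~R). Expanding the columns R e_j ~R gives tr M = 4a^2 - 1 and, from the antisymmetric part, M21 - M12 = -4a*b12, M13 - M31 = 4a*b13, M32 - M23 = -4a*b23.
Here tr M = 61919/21025, so a^2 = (1 + tr M)/4 = 20736/21025 and a = ±144/145. Taking a = 144/145: M21 - M12 = 9792/21025, M13 - M31 = 0, M32 - M23 = 0, giving b12 = -17/145, b13 = 0, b23 = 0, i.e. R = 144/145 - 17/145*e1 e2.
Its e1 e2 coefficient is negative, so report the other preimage -R.
Answer: -144/145 + 17/145*e1 e2. Recall the cover is two-to-one: with M of trace 61919/21025, both preimages act alike, and the stated e1 e2 sign chooses the sheet.


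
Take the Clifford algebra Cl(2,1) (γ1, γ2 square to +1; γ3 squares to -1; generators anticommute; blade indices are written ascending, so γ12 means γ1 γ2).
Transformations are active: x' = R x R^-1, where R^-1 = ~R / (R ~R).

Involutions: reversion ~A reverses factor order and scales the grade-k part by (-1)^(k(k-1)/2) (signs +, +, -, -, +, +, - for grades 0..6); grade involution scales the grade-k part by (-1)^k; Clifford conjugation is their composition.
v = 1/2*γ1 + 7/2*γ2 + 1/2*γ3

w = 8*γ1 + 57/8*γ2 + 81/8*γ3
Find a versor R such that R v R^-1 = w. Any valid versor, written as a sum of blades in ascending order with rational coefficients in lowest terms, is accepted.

The midline construction: v and w both square to 49/4, so reflecting in their sum 17/2*γ1 + 85/8*γ2 + 85/8*γ3 exchanges them.
Answer: 17/2*γ1 + 85/8*γ2 + 85/8*γ3


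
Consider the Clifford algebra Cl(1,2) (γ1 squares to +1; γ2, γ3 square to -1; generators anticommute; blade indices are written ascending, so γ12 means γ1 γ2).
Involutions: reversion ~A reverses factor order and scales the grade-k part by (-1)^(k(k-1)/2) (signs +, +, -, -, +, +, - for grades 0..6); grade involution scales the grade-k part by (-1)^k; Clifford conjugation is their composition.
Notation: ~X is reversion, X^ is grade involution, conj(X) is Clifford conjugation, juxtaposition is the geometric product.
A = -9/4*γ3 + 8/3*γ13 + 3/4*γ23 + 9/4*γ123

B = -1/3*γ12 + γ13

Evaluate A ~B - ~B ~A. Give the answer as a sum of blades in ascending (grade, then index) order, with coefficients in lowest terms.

first term: -8/3 + 9/4*γ1 + 9/4*γ2 + 3/4*γ3 + 3/4*γ12 + 1/4*γ13 + 8/9*γ23 - 3/4*γ123
second term: 8/3 - 9/4*γ1 - 9/4*γ2 - 3/4*γ3 + 3/4*γ12 + 1/4*γ13 + 8/9*γ23 - 3/4*γ123
Answer: -16/3 + 9/2*γ1 + 9/2*γ2 + 3/2*γ3


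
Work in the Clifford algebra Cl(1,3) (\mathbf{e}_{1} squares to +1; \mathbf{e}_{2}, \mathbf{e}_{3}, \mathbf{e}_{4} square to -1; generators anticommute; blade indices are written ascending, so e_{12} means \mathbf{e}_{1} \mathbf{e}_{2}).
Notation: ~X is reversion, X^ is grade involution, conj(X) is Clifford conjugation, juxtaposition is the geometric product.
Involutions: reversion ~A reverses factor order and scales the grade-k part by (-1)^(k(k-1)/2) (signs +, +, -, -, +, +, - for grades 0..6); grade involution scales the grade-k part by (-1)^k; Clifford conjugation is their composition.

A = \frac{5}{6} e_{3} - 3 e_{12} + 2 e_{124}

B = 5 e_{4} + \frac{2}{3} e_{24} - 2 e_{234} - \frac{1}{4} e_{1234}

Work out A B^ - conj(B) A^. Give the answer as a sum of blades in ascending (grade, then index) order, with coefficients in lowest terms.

first term: -\frac{4}{3} e_{1} - \frac{1}{2} e_{3} + 10 e_{12} + 4 e_{13} + 2 e_{14} + \frac{5}{3} e_{24} - \frac{41}{12} e_{34} + \frac{365}{24} e_{124} + 6 e_{134} - \frac{5}{9} e_{234}
second term: -\frac{4}{3} e_{1} - \frac{1}{2} e_{3} - 10 e_{12} - 4 e_{13} + 2 e_{14} + \frac{5}{3} e_{24} - \frac{41}{12} e_{34} + \frac{365}{24} e_{124} + 6 e_{134} - \frac{5}{9} e_{234}
Answer: 20 e_{12} + 8 e_{13}


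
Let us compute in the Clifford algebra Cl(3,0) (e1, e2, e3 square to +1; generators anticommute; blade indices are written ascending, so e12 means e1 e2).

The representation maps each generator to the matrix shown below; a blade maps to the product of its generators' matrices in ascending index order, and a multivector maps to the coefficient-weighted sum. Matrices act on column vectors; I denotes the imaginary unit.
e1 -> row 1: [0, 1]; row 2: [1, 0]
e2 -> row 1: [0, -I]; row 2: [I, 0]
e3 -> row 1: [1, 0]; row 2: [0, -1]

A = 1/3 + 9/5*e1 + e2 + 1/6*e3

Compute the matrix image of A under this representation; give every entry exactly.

M = (1/3)*1 + (9/5)*rho(e1) + (1)*rho(e2) + (1/6)*rho(e3), summed entrywise (1 is the identity matrix):
Answer: row 1: [1/2, 9/5 - I]; row 2: [9/5 + I, 1/6]


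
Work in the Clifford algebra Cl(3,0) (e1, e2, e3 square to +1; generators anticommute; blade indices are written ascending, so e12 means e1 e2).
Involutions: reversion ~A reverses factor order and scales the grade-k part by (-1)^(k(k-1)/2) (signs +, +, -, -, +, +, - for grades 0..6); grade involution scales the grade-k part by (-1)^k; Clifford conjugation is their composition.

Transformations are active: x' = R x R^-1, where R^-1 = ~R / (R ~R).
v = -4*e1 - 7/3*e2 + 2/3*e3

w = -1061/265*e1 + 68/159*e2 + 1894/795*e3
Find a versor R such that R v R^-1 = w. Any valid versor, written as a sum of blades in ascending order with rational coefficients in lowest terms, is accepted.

The midline construction: v and w both square to 197/9, so reflecting in their sum -2121/265*e1 - 101/53*e2 + 808/265*e3 exchanges them.
Answer: -2121/265*e1 - 101/53*e2 + 808/265*e3


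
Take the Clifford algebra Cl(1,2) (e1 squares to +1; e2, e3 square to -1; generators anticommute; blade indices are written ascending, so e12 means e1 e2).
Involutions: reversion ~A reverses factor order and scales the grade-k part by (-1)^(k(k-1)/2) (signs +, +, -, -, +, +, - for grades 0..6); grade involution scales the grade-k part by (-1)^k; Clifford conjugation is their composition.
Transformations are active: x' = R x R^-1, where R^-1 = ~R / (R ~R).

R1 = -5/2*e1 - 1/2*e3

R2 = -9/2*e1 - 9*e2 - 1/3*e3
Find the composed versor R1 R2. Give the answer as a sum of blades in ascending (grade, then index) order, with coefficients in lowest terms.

Distribute over the terms of R1 (each basis-blade product reordered to ascending indices, repeated generators contracted through their squares):
(-5/2*e1) R2 = 45/4 + 45/2*e12 + 5/6*e13
(-1/2*e3) R2 = -1/6 - 9/4*e13 - 9/2*e23
Summing the partial products and collecting blades:
Answer: 133/12 + 45/2*e12 - 17/12*e13 - 9/2*e23


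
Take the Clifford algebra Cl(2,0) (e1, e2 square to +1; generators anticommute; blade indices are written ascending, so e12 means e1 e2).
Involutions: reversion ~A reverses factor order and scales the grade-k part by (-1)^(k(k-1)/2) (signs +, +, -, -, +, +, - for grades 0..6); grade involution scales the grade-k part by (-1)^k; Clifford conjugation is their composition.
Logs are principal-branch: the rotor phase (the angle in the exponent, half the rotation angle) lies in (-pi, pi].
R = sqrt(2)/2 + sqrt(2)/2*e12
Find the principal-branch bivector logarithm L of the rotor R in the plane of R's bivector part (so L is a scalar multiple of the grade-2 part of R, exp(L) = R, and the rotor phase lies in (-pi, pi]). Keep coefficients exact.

The scalar part of R is sqrt(2)/2, so the principal-branch rotor phase is pinned; divide the bivector part by its sine to get the unit plane — L is the phase times that plane.
Concretely: cos(phase) = sqrt(2)/2 gives phase = ±pi/4, and since phase/sin(phase) is even the sign is immaterial: L = (phase/sin(phase)) * <R>_2 = (sqrt(2)*pi/4) * <R>_2.
Answer: pi/4*e12


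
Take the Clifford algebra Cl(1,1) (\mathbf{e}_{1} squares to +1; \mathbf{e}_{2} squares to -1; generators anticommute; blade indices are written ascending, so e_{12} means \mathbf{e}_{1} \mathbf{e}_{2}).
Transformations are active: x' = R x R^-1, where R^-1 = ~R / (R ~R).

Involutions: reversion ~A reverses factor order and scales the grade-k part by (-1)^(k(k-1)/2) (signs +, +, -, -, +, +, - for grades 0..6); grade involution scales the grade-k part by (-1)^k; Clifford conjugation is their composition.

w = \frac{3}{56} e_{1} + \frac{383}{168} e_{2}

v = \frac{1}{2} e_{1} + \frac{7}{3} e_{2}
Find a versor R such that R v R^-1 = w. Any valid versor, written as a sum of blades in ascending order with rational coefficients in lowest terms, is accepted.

The midline construction: v and w both square to -\frac{187}{36}, so reflecting in their sum \frac{31}{56} e_{1} + \frac{775}{168} e_{2} exchanges them.
Answer: \frac{31}{56} e_{1} + \frac{775}{168} e_{2}


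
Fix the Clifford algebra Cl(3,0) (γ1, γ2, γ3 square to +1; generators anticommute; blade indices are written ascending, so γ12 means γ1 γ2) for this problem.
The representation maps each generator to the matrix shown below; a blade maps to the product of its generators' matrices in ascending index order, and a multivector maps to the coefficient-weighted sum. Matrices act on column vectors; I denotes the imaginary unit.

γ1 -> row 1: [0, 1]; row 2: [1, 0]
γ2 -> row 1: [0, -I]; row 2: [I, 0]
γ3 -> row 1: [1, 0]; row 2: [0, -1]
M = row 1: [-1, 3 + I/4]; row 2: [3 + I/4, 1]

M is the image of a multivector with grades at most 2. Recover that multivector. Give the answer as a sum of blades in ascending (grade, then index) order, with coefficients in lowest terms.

Method: 1, rho(γ1), rho(γ2), rho(γ3) form a trace-orthogonal basis of the 2x2 complex matrices (tr(X Y) = 2 if X = Y, else 0), so M = m0*1 + m1*rho(γ1) + m2*rho(γ2) + m3*rho(γ3) with m0 = tr(M)/2 = 0, m1 = tr(M rho(γ1))/2 = 3 + I/4, m2 = tr(M rho(γ2))/2 = 0, m3 = tr(M rho(γ3))/2 = -1.
Multiplying table entries, the bivector images are rho(γ12) = I*rho(γ3), rho(γ13) = -I*rho(γ2), rho(γ23) = I*rho(γ1); with real blade coefficients the real parts of m0..m3 are the coefficients of 1, γ1, γ2, γ3 and the imaginary parts give the bivectors (γ23: Im m1, γ13: -Im m2, γ12: Im m3).
Answer: 3*γ1 - γ3 + 1/4*γ23


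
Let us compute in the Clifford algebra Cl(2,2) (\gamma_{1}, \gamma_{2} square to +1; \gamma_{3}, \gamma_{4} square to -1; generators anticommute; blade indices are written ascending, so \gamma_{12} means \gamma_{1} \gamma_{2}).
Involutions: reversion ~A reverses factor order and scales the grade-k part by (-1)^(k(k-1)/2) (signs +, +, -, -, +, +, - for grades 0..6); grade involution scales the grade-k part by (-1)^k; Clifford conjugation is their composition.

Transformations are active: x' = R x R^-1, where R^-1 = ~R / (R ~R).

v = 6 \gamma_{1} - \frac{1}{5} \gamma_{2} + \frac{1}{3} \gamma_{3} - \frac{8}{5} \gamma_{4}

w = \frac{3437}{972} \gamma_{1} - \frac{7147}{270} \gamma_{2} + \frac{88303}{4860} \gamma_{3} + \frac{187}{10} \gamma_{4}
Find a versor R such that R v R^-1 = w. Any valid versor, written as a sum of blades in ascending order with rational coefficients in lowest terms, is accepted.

Sketch: the shared square \frac{7508}{225} makes R = v + w = \frac{9269}{972} \gamma_{1} - \frac{7201}{270} \gamma_{2} + \frac{89923}{4860} \gamma_{3} + \frac{171}{10} \gamma_{4} the natural versor; its sandwich fixes that direction, negates (v - w)/2, and sends v to w.
Answer: \frac{9269}{972} \gamma_{1} - \frac{7201}{270} \gamma_{2} + \frac{89923}{4860} \gamma_{3} + \frac{171}{10} \gamma_{4}


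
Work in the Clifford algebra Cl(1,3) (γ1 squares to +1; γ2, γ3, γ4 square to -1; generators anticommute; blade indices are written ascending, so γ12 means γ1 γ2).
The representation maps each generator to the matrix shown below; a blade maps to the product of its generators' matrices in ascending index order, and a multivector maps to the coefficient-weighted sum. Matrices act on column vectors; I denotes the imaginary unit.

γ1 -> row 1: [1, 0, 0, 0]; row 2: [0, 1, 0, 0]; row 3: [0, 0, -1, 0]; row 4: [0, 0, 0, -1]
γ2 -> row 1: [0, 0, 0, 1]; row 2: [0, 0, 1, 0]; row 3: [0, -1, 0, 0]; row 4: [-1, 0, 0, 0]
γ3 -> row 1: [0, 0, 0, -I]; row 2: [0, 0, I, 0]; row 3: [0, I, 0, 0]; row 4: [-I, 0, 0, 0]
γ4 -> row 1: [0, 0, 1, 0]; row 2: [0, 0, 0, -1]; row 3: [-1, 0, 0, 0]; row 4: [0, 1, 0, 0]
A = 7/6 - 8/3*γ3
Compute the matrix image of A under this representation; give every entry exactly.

M = (7/6)*1 + (-8/3)*rho(γ3), summed entrywise (1 is the identity matrix):
Answer: row 1: [7/6, 0, 0, 8*I/3]; row 2: [0, 7/6, -8*I/3, 0]; row 3: [0, -8*I/3, 7/6, 0]; row 4: [8*I/3, 0, 0, 7/6]


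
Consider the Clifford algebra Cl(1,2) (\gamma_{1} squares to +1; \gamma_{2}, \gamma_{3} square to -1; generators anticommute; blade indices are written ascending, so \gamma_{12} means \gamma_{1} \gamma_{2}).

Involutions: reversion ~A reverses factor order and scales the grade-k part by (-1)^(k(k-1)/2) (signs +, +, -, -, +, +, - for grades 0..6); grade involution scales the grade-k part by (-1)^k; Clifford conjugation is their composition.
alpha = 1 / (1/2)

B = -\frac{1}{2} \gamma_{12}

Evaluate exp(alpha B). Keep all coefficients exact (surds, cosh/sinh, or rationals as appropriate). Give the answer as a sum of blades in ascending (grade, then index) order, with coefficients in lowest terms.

B^2 = (-\frac{1}{2})^2*(\gamma_{12})^2 = \frac{1}{4}*(+1) = \frac{1}{4} (a basis 2-blade squares to minus the product of its generators' squares).
B^2 = \frac{1}{4} — the positive square puts this in the hyperbolic regime; l = \frac{1}{2}, alpha*l = 1, so exp(alpha B) = cosh(1) + (sinh(1)/(\frac{1}{2}))*B = \cosh{\left(1 \right)} + (2 \sinh{\left(1 \right)})*B.
Answer: \cosh{\left(1 \right)} - \sinh{\left(1 \right)} \gamma_{12}


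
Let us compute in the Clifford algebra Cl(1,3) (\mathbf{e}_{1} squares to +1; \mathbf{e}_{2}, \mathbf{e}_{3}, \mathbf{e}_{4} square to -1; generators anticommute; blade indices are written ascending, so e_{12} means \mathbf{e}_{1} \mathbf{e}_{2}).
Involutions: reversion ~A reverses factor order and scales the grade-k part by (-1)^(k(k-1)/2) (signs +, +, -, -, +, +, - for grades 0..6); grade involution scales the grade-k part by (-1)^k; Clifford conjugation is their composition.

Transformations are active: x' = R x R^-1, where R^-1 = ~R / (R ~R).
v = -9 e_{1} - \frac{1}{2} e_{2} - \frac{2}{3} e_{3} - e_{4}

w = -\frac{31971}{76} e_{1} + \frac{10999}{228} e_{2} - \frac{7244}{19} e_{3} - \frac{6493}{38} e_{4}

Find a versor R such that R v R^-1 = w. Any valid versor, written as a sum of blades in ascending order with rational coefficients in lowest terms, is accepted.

Equal squares first: v^2 = w^2 = \frac{2855}{36}. Then v + w = -\frac{32655}{76} e_{1} + \frac{10885}{228} e_{2} - \frac{21770}{57} e_{3} - \frac{6531}{38} e_{4} is a versor taking v to w, provided it is invertible.
Answer: -\frac{32655}{76} e_{1} + \frac{10885}{228} e_{2} - \frac{21770}{57} e_{3} - \frac{6531}{38} e_{4}


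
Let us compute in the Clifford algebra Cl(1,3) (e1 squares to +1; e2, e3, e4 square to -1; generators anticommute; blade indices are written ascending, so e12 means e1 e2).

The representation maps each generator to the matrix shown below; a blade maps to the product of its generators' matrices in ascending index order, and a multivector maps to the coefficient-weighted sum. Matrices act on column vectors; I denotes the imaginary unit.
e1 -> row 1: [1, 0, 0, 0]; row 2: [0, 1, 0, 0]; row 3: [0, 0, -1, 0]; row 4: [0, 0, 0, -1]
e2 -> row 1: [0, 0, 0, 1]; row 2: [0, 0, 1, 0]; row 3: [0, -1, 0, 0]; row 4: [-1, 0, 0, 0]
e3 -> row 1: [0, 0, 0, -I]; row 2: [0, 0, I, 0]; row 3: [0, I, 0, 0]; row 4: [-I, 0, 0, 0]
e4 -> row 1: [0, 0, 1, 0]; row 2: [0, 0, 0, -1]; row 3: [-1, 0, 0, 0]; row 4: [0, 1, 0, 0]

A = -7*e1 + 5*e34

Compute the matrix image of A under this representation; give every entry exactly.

Bivector images (products of the table entries): rho(e34) = rho(e3)rho(e4) = row 1: [0, -I, 0, 0]; row 2: [-I, 0, 0, 0]; row 3: [0, 0, 0, -I]; row 4: [0, 0, -I, 0].
M = (-7)*rho(e1) + (5)*rho(e34), summed entrywise:
Answer: row 1: [-7, -5*I, 0, 0]; row 2: [-5*I, -7, 0, 0]; row 3: [0, 0, 7, -5*I]; row 4: [0, 0, -5*I, 7]


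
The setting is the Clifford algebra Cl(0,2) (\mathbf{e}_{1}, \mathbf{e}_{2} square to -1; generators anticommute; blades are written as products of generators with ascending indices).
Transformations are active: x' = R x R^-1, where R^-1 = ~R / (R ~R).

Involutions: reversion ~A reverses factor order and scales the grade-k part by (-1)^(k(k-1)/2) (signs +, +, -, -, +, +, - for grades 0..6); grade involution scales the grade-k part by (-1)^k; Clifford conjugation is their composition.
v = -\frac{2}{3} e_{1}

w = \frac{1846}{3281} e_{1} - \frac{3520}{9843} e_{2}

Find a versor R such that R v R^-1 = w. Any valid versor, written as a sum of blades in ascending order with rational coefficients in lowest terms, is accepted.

Reasoning: v^2 = w^2 = -\frac{4}{9} since conjugation preserves the quadratic form; R = v + w = -\frac{1024}{9843} e_{1} - \frac{3520}{9843} e_{2} is then valid when invertible, keeping its own part and reversing (v - w)/2.
Answer: -\frac{1024}{9843} e_{1} - \frac{3520}{9843} e_{2}


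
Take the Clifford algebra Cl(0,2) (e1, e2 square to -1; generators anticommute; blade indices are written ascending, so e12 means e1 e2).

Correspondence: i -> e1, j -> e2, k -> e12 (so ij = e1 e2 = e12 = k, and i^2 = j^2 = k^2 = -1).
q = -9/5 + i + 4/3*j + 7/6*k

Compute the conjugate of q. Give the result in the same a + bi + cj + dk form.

In blades: q = -9/5 + e1 + 4/3*e2 + 7/6*e12.
Conjugation here is Clifford conjugation: the scalar is fixed and the grade-1 and grade-2 blades all flip sign, giving -9/5 - e1 - 4/3*e2 - 7/6*e12; translating back:
Answer: -9/5 - i - 4/3*j - 7/6*k


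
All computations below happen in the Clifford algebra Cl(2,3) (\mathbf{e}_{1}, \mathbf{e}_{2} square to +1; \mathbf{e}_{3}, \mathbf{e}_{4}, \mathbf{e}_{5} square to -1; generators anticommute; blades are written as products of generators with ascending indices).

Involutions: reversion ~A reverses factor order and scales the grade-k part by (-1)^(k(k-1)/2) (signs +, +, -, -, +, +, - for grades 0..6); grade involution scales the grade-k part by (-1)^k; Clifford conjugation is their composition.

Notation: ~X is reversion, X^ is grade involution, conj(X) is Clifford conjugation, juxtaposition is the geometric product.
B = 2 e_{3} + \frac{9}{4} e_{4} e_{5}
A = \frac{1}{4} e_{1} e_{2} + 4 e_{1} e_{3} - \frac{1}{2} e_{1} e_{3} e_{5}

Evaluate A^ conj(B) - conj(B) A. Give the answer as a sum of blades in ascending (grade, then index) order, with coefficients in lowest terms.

first term: 8 e_{1} - e_{1} e_{5} - \frac{1}{2} e_{1} e_{2} e_{3} - \frac{9}{8} e_{1} e_{3} e_{4} - \frac{9}{16} e_{1} e_{2} e_{4} e_{5} - 9 e_{1} e_{3} e_{4} e_{5}
second term: -8 e_{1} + e_{1} e_{5} - \frac{1}{2} e_{1} e_{2} e_{3} - \frac{9}{8} e_{1} e_{3} e_{4} - \frac{9}{16} e_{1} e_{2} e_{4} e_{5} - 9 e_{1} e_{3} e_{4} e_{5}
Answer: 16 e_{1} - 2 e_{1} e_{5}


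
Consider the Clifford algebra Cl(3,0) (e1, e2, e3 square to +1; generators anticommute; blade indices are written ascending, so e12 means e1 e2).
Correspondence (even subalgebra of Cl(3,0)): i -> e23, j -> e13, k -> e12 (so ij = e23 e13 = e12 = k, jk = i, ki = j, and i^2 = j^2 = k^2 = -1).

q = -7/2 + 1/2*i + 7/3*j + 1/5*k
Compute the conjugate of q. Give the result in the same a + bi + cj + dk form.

In blades: q = -7/2 + 1/5*e12 + 7/3*e13 + 1/2*e23.
Quaternion conjugation is reversion on the even subalgebra: the scalar is fixed and every grade-2 blade flips sign, giving -7/2 - 1/5*e12 - 7/3*e13 - 1/2*e23; translating back:
Answer: -7/2 - 1/2*i - 7/3*j - 1/5*k


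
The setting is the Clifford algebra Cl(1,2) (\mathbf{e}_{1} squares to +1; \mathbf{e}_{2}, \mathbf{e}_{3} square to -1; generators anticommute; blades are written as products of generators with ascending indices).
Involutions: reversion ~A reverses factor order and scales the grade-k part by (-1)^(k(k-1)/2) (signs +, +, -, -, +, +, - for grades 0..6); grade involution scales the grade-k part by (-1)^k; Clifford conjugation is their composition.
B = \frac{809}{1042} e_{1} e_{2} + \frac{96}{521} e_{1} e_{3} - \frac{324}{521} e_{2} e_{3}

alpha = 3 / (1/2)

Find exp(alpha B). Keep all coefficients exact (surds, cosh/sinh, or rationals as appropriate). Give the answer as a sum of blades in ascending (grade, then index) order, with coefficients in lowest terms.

B^2 term by term: the squares give (\frac{809}{1042})^2*(e_{1} e_{2})^2 + (\frac{96}{521})^2*(e_{1} e_{3})^2 + (-\frac{324}{521})^2*(e_{2} e_{3})^2 = \frac{654481}{1085764}*(+1) + \frac{9216}{271441}*(+1) + \frac{104976}{271441}*(-1) = \frac{1}{4} (each basis 2-blade squares to minus the product of its generators' squares); cross terms between blades sharing an index anticommute and cancel. So B^2 = \frac{1}{4}.
B^2 = \frac{1}{4} — a positive square means the series sums to a boost: l = \frac{1}{2}, alpha*l = 3, so exp(alpha B) = cosh(3) + (sinh(3)/(\frac{1}{2}))*B = \cosh{\left(3 \right)} + (2 \sinh{\left(3 \right)})*B.
Answer: \cosh{\left(3 \right)} + \frac{809 \sinh{\left(3 \right)}}{521} e_{1} e_{2} + \frac{192 \sinh{\left(3 \right)}}{521} e_{1} e_{3} - \frac{648 \sinh{\left(3 \right)}}{521} e_{2} e_{3}


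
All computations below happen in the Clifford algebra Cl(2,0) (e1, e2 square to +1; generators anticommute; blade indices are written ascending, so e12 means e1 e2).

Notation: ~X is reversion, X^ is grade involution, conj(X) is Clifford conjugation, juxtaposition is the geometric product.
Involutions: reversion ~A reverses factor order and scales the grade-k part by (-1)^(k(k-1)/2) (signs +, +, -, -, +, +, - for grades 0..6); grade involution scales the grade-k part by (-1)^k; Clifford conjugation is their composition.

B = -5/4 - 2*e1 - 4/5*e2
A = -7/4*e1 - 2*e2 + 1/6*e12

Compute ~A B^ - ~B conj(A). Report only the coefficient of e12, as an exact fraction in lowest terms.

first term: -51/10 + 493/240*e1 + 17/6*e2 + 337/120*e12
second term: -51/10 - 557/240*e1 - 13/6*e2 - 287/120*e12
Answer: 26/5


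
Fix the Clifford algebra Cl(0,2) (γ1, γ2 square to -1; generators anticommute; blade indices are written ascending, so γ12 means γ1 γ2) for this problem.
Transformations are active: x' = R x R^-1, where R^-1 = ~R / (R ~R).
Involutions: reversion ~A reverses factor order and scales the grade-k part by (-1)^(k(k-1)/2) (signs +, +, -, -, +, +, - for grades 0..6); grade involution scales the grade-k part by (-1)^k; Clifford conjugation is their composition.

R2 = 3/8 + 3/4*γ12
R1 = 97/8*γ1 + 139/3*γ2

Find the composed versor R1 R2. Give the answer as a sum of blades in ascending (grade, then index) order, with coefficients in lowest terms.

Distribute over the terms of R1 (each basis-blade product reordered to ascending indices, repeated generators contracted through their squares):
(97/8*γ1) R2 = 291/64*γ1 - 291/32*γ2
(139/3*γ2) R2 = 139/4*γ1 + 139/8*γ2
Summing the partial products and collecting blades:
Answer: 2515/64*γ1 + 265/32*γ2


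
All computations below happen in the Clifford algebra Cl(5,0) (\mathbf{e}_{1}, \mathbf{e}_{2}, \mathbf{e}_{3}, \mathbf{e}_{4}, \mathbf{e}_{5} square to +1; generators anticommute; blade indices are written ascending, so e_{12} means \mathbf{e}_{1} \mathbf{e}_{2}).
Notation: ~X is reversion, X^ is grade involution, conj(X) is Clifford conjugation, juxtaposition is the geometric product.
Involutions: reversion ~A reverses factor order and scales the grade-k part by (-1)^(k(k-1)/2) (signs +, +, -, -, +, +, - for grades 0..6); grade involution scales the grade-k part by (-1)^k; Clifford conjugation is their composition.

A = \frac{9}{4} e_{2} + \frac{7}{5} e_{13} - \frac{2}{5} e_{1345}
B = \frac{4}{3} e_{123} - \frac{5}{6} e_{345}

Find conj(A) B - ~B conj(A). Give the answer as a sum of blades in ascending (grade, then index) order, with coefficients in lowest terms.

first term: -\frac{1}{3} e_{1} - \frac{28}{15} e_{2} + 3 e_{13} + \frac{7}{6} e_{145} - \frac{8}{15} e_{245} + \frac{15}{8} e_{2345}
second term: -\frac{1}{3} e_{1} + \frac{28}{15} e_{2} - 3 e_{13} + \frac{7}{6} e_{145} + \frac{8}{15} e_{245} + \frac{15}{8} e_{2345}
Answer: -\frac{56}{15} e_{2} + 6 e_{13} - \frac{16}{15} e_{245}


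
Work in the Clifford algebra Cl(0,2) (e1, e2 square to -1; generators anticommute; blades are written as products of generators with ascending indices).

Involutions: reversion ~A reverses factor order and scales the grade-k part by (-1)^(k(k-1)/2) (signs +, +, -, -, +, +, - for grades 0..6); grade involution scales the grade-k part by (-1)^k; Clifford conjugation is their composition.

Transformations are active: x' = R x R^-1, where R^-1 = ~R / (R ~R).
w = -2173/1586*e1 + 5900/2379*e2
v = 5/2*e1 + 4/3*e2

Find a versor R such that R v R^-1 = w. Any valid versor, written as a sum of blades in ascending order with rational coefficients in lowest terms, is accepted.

Since q(v) = q(w) = -289/36, the sum R = v + w = 896/793*e1 + 3024/793*e2 does the job whenever invertible.
Answer: 896/793*e1 + 3024/793*e2


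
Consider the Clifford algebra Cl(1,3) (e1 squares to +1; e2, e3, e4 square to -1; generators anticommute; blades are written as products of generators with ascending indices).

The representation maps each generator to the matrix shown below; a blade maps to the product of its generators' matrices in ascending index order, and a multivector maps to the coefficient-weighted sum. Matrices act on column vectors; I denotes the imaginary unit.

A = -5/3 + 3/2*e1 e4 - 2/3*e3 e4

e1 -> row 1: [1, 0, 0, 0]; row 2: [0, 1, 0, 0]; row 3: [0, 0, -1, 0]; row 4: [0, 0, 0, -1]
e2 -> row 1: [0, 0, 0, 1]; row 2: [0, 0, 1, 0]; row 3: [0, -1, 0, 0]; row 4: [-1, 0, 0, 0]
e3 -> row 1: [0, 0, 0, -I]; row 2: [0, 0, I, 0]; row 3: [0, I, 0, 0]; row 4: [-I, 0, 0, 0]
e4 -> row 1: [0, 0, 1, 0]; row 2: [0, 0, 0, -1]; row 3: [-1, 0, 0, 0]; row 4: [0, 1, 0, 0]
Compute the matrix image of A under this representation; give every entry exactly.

Bivector images (products of the table entries): rho(e1 e4) = rho(e1)rho(e4) = row 1: [0, 0, 1, 0]; row 2: [0, 0, 0, -1]; row 3: [1, 0, 0, 0]; row 4: [0, -1, 0, 0]; rho(e3 e4) = rho(e3)rho(e4) = row 1: [0, -I, 0, 0]; row 2: [-I, 0, 0, 0]; row 3: [0, 0, 0, -I]; row 4: [0, 0, -I, 0].
M = (-5/3)*1 + (3/2)*rho(e1 e4) + (-2/3)*rho(e3 e4), summed entrywise (1 is the identity matrix):
Answer: row 1: [-5/3, 2*I/3, 3/2, 0]; row 2: [2*I/3, -5/3, 0, -3/2]; row 3: [3/2, 0, -5/3, 2*I/3]; row 4: [0, -3/2, 2*I/3, -5/3]


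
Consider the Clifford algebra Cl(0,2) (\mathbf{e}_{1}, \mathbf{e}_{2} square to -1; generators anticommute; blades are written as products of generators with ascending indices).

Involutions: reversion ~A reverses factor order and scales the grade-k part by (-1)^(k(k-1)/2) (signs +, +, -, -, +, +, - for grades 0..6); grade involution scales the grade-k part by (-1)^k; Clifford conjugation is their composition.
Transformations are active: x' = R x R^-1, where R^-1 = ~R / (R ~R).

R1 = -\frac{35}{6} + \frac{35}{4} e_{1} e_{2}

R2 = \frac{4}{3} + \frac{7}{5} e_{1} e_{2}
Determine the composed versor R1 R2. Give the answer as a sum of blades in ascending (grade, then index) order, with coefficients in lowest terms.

Distribute over the terms of R1 (each basis-blade product reordered to ascending indices, repeated generators contracted through their squares):
(-\frac{35}{6}) R2 = -\frac{70}{9} - \frac{49}{6} e_{1} e_{2}
(\frac{35}{4} e_{1} e_{2}) R2 = -\frac{49}{4} + \frac{35}{3} e_{1} e_{2}
Summing the partial products and collecting blades:
Answer: -\frac{721}{36} + \frac{7}{2} e_{1} e_{2}


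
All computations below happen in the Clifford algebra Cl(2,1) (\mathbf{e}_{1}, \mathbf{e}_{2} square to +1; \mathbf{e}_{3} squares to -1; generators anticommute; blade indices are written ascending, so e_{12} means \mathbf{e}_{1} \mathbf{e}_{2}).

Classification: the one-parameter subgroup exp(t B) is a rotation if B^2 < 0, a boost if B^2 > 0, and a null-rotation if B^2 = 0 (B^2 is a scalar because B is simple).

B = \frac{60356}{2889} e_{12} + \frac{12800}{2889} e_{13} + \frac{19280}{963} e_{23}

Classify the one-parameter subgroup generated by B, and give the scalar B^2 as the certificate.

B^2 term by term: the squares give (\frac{60356}{2889})^2*(e_{12})^2 + (\frac{12800}{2889})^2*(e_{13})^2 + (\frac{19280}{963})^2*(e_{23})^2 = \frac{3642846736}{8346321}*(-1) + \frac{163840000}{8346321}*(+1) + \frac{371718400}{927369}*(+1) = -16 (each basis 2-blade squares to minus the product of its generators' squares); cross terms between blades sharing an index anticommute and cancel. So B^2 = -16.
Answer: rotation, certificate B^2 = -16. No conjugation can change B^2 = -16; the sign gives the class.


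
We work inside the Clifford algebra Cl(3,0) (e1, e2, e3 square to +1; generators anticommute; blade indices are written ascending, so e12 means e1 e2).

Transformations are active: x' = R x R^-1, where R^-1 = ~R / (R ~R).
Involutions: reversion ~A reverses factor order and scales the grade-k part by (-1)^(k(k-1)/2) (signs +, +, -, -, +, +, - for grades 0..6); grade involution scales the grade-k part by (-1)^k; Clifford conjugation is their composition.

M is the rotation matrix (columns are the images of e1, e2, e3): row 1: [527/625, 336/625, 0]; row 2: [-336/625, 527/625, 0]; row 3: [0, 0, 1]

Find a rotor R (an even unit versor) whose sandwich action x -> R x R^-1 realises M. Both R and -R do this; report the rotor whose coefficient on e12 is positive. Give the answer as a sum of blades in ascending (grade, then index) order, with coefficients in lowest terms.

Method: write R = a + b12*e12 + b13*e13 + b23*e23 with a^2 + b12^2 + b13^2 + b23^2 = 1 (so R^-1 = ~R). Expanding the columns R e_j ~R gives tr M = 4a^2 - 1 and, from the antisymmetric part, M21 - M12 = -4a*b12, M13 - M31 = 4a*b13, M32 - M23 = -4a*b23.
Here tr M = 1679/625, so a^2 = (1 + tr M)/4 = 576/625 and a = ±24/25. Taking a = 24/25: M21 - M12 = -672/625, M13 - M31 = 0, M32 - M23 = 0, giving b12 = 7/25, b13 = 0, b23 = 0, i.e. R = 24/25 + 7/25*e12.
Its e12 coefficient is already positive.
Answer: 24/25 + 7/25*e12. Recall the cover is two-to-one: with M of trace 1679/625, both preimages act alike, and the stated e12 sign chooses the sheet.


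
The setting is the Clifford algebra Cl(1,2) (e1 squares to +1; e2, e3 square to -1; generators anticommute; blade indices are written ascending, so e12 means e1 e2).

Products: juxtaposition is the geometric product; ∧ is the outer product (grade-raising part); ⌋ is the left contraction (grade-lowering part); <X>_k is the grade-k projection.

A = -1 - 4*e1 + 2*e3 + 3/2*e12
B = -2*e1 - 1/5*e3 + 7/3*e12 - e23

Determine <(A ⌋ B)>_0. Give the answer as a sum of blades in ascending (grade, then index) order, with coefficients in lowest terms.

step 1: 119/10 + 2*e1 - 34/3*e2 + 1/5*e3 - 7/3*e12 + e23
step 2: 119/10
Answer: 119/10


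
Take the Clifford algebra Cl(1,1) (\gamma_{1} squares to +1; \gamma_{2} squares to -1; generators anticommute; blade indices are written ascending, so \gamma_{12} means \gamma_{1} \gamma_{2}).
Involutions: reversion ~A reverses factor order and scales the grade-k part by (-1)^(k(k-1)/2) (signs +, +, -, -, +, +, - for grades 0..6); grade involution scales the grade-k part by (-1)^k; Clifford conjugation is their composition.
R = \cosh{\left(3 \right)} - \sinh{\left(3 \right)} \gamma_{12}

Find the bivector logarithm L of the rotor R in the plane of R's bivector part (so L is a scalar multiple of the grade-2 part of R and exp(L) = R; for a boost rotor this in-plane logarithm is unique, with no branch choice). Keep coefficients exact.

The scalar part of R is \cosh{\left(3 \right)}, giving the rapidity magnitude (cosh is even); the bivector part supplies orientation, its quotient by sinh of the rapidity is the plane, and L = rapidity * plane — unique in that plane, since flipping both signs leaves L unchanged.
Concretely: cosh(rapidity) = \cosh{\left(3 \right)} gives rapidity = ±3, and since rapidity/sinh(rapidity) is even the sign is immaterial: L = (rapidity/sinh(rapidity)) * <R>_2 = (\frac{3}{\sinh{\left(3 \right)}}) * <R>_2.
Answer: -3 \gamma_{12}
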